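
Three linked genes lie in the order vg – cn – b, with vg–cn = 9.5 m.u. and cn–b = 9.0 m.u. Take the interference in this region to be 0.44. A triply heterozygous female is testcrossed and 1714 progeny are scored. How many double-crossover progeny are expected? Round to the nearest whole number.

8

Map distances give recombination frequencies of 0.095 and 0.090 for the two intervals.
With interference 0.44 (so coincidence = 0.56), expected double-crossover frequency = 0.095 × 0.090 × 0.56 = 0.00479.
Expected number = 0.00479 × 1714 = 8.21 ≈ 8.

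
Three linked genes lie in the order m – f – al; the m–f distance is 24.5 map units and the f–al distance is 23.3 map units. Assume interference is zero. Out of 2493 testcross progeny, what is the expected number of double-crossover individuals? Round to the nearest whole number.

Map distances give recombination frequencies of 0.245 and 0.233 for the two intervals.
With no interference, expected double-crossover frequency = 0.245 × 0.233 = 0.05709.
Expected number = 0.05709 × 2493 = 142.31 ≈ 142.

142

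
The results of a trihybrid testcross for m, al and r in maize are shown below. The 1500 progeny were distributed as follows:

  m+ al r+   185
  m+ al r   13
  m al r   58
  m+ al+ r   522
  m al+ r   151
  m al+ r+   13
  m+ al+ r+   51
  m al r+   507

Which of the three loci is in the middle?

The two most frequent reciprocal classes, m+ al+ r and m al r+, are the parental types, so the F1 was m+ al+ r / m al r+.
The two rarest classes, m+ al r and m al+ r+, are the double crossovers. Comparing them with the parentals, only the al allele has switched, so al is the middle locus and the order is m – al – r.

al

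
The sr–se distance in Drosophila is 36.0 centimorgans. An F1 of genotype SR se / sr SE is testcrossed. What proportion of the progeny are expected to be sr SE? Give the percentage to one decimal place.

32.0%

A map distance of 36.0 centimorgans corresponds to a recombination frequency of 0.360.
The F1 is SR se / sr SE, so sr SE is a parental gamete class with expected frequency (1 − r)/2 = 0.640/2 = 0.3200.
That is 0.3200 = 32.0% of the progeny.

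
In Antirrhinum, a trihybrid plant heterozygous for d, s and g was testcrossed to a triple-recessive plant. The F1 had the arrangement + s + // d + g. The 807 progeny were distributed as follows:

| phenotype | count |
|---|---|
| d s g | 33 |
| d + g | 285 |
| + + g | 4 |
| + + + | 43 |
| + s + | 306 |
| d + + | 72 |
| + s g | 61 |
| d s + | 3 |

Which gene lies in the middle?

The two rarest classes, d s + and + + g, are the double crossovers. Comparing them with the parentals, only the d allele has switched, so d is the middle locus and the order is s – d – g.

d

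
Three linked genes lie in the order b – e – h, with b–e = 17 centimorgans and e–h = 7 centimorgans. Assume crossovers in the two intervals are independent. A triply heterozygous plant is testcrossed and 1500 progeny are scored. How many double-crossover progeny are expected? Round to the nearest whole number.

18

Map distances give recombination frequencies of 0.170 and 0.070 for the two intervals.
With no interference, expected double-crossover frequency = 0.170 × 0.070 = 0.01190.
Expected number = 0.01190 × 1500 = 17.85 ≈ 18.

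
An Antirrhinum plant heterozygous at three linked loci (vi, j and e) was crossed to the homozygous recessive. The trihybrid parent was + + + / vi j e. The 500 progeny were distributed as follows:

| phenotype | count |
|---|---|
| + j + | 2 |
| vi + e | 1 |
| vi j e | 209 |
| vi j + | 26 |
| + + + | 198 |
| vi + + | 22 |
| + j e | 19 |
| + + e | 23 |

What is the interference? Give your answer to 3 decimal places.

The two rarest classes, + j + and vi + e, are the double crossovers. Comparing them with the parentals, only the j allele has switched, so j is the middle locus and the order is e – j – vi.
e–j: (49 + 3)/500 = 0.1040; j–vi: (41 + 3)/500 = 0.0880.
Expected DCO frequency = 0.1040 × 0.0880 ≈ 0.00915; observed = 3/500 ≈ 0.00600.
Coefficient of coincidence = 0.00600/0.00915 ≈ 0.656; interference = 1 − 0.656 = 0.344.

0.344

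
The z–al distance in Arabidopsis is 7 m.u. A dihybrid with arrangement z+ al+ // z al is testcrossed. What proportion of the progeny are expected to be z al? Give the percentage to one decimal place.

A map distance of 7 m.u. corresponds to a recombination frequency of 0.070.
The F1 is z+ al+ / z al, so z al is a parental gamete class with expected frequency (1 − r)/2 = 0.930/2 = 0.4650.
That is 0.4650 = 46.5% of the progeny.

46.5%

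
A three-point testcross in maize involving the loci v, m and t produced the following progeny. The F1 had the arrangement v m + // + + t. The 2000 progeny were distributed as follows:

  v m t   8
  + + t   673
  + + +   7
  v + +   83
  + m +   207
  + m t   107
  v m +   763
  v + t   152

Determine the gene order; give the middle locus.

t

The two rarest classes, v m t and + + +, are the double crossovers. Comparing them with the parentals, only the t allele has switched, so t is the middle locus and the order is m – t – v.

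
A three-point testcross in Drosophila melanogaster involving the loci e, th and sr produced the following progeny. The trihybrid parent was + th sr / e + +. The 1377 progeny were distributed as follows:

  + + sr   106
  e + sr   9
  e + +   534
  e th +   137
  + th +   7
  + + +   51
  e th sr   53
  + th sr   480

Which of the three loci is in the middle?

sr

The two rarest classes, + th + and e + sr, are the double crossovers. Comparing them with the parentals, only the sr allele has switched, so sr is the middle locus and the order is e – sr – th.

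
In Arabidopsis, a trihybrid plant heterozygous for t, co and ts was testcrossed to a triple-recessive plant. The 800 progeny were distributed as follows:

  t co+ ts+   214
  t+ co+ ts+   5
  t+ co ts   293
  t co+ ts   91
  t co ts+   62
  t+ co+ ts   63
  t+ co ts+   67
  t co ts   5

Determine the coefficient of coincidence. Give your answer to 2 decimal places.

The two most frequent reciprocal classes, t co+ ts+ and t+ co ts, are the parental types, so the F1 was t co+ ts+ / t+ co ts.
The two rarest classes, t+ co+ ts+ and t co ts, are the double crossovers. Comparing them with the parentals, only the t allele has switched, so t is the middle locus and the order is ts – t – co.
ts–t: (158 + 10)/800 = 0.2100; t–co: (125 + 10)/800 = 0.1688.
Expected DCO frequency = 0.2100 × 0.1688 ≈ 0.03545; observed = 10/800 ≈ 0.01250.
Coefficient of coincidence = 0.01250/0.03545 ≈ 0.35.

0.35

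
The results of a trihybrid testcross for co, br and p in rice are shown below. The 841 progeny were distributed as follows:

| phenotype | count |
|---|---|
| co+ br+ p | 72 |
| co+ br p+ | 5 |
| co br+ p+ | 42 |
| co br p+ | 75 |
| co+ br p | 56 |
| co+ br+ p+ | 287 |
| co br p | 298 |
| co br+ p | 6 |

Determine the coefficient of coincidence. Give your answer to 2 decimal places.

The two most frequent reciprocal classes, co br p and co+ br+ p+, are the parental types, so the F1 was co br p / co+ br+ p+.
The two rarest classes, co br+ p and co+ br p+, are the double crossovers. Comparing them with the parentals, only the br allele has switched, so br is the middle locus and the order is co – br – p.
co–br: (98 + 11)/841 = 0.1296; br–p: (147 + 11)/841 = 0.1879.
Expected DCO frequency = 0.1296 × 0.1879 ≈ 0.02435; observed = 11/841 ≈ 0.01308.
Coefficient of coincidence = 0.01308/0.02435 ≈ 0.54.

0.54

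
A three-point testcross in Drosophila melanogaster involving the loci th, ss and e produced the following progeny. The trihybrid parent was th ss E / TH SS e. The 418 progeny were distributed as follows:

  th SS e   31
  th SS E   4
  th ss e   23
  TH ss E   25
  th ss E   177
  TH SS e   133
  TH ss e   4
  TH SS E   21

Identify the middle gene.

ss

The two rarest classes, th SS E and TH ss e, are the double crossovers. Comparing them with the parentals, only the ss allele has switched, so ss is the middle locus and the order is th – ss – e.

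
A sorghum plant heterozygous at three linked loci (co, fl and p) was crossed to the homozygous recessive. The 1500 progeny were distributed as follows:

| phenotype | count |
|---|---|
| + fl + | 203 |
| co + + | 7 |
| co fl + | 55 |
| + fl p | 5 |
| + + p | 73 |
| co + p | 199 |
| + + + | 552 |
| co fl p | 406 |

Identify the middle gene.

The two most frequent reciprocal classes, + + + and co fl p, are the parental types, so the F1 was + + + / co fl p.
The two rarest classes, co + + and + fl p, are the double crossovers. Comparing them with the parentals, only the co allele has switched, so co is the middle locus and the order is p – co – fl.

co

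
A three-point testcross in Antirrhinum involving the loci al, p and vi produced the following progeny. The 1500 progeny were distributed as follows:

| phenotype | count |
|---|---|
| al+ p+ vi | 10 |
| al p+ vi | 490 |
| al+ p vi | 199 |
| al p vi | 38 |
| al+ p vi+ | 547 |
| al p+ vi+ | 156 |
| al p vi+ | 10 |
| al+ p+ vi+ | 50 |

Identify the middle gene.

al

The two most frequent reciprocal classes, al p+ vi and al+ p vi+, are the parental types, so the F1 was al p+ vi / al+ p vi+.
The two rarest classes, al+ p+ vi and al p vi+, are the double crossovers. Comparing them with the parentals, only the al allele has switched, so al is the middle locus and the order is vi – al – p.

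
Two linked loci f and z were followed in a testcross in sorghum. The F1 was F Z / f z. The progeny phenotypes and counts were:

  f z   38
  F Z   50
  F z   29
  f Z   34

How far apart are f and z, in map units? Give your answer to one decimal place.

41.7 map units

The recombinant classes are F z and f Z: 29 + 34 = 63.
Recombination frequency = 63/151 = 0.4172 ≈ 41.7%, i.e. 41.7 map units.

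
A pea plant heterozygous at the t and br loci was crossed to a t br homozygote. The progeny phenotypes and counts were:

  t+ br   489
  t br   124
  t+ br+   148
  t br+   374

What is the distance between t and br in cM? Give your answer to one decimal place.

The two most frequent classes, t+ br (489) and t br+ (374), are the parental types, so the F1 was t+ br / t br+.
The recombinant classes are t+ br+ and t br: 148 + 124 = 272.
Recombination frequency = 272/1135 = 0.2396 ≈ 24.0%, i.e. 24.0 cM.

24.0 cM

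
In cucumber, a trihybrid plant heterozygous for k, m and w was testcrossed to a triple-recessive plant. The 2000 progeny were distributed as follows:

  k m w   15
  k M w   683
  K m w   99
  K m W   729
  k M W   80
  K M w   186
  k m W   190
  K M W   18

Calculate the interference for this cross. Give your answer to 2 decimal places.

The two most frequent reciprocal classes, k M w and K m W, are the parental types, so the F1 was k M w / K m W.
The two rarest classes, k m w and K M W, are the double crossovers. Comparing them with the parentals, only the m allele has switched, so m is the middle locus and the order is w – m – k.
w–m: (179 + 33)/2000 = 0.1060; m–k: (376 + 33)/2000 = 0.2045.
Expected DCO frequency = 0.1060 × 0.2045 ≈ 0.02168; observed = 33/2000 ≈ 0.01650.
Coefficient of coincidence = 0.01650/0.02168 ≈ 0.76; interference = 1 − 0.76 = 0.24.

0.24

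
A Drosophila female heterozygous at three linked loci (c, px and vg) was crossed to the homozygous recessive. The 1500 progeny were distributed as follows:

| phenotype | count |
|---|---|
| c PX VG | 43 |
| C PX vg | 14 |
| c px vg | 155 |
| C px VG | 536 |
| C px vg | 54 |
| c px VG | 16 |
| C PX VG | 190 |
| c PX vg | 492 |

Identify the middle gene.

The two most frequent reciprocal classes, C px VG and c PX vg, are the parental types, so the F1 was C px VG / c PX vg.
The two rarest classes, c px VG and C PX vg, are the double crossovers. Comparing them with the parentals, only the c allele has switched, so c is the middle locus and the order is vg – c – px.

c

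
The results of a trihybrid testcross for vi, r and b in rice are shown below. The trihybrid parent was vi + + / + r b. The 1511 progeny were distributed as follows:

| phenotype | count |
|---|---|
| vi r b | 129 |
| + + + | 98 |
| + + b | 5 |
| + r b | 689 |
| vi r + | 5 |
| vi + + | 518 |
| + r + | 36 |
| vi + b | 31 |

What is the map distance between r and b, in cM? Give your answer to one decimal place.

5.1 cM

The two rarest classes, vi r + and + + b, are the double crossovers. Comparing them with the parentals, only the r allele has switched, so r is the middle locus and the order is b – r – vi.
Crossovers in the b–r interval produce the single-crossover classes vi + b and + r + (31 + 36 = 67) plus the double crossovers (10).
RF(b–r) = (67 + 10) / 1511 = 77/1511 = 0.0510 → 5.1 cM.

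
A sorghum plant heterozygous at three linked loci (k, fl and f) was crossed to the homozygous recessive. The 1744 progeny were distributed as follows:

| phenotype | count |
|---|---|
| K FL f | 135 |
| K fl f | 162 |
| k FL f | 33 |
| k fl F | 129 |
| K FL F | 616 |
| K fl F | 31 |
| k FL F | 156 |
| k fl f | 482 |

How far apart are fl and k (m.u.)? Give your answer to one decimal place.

The two most frequent reciprocal classes, k fl f and K FL F, are the parental types, so the F1 was k fl f / K FL F.
The two rarest classes, k FL f and K fl F, are the double crossovers. Comparing them with the parentals, only the fl allele has switched, so fl is the middle locus and the order is k – fl – f.
Crossovers in the k–fl interval produce the single-crossover classes K fl f and k FL F (162 + 156 = 318) plus the double crossovers (64).
RF(k–fl) = (318 + 64) / 1744 = 382/1744 = 0.2190 → 21.9 m.u.

21.9 m.u.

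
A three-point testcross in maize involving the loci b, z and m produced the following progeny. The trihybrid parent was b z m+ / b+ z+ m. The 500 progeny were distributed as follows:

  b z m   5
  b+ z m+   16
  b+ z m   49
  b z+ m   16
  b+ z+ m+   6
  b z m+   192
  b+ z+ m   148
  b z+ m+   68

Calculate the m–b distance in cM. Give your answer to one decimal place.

8.6 cM

The two rarest classes, b z m and b+ z+ m+, are the double crossovers. Comparing them with the parentals, only the m allele has switched, so m is the middle locus and the order is b – m – z.
Crossovers in the b–m interval produce the single-crossover classes b+ z m+ and b z+ m (16 + 16 = 32) plus the double crossovers (11).
RF(b–m) = (32 + 11) / 500 = 43/500 = 0.0860 → 8.6 cM.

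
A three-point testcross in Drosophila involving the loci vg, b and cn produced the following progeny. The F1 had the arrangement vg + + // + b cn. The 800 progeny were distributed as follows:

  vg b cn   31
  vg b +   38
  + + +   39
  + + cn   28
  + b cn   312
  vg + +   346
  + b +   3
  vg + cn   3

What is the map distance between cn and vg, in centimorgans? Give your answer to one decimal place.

9.5 centimorgans

The two rarest classes, vg + cn and + b +, are the double crossovers. Comparing them with the parentals, only the cn allele has switched, so cn is the middle locus and the order is b – cn – vg.
Crossovers in the cn–vg interval produce the single-crossover classes + + + and vg b cn (39 + 31 = 70) plus the double crossovers (6).
RF(cn–vg) = (70 + 6) / 800 = 76/800 = 0.0950 → 9.5 centimorgans.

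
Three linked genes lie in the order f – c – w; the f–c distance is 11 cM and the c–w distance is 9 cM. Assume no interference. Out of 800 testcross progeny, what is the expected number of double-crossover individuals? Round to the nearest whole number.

8

Map distances give recombination frequencies of 0.110 and 0.090 for the two intervals.
With no interference, expected double-crossover frequency = 0.110 × 0.090 = 0.00990.
Expected number = 0.00990 × 800 = 7.92 ≈ 8.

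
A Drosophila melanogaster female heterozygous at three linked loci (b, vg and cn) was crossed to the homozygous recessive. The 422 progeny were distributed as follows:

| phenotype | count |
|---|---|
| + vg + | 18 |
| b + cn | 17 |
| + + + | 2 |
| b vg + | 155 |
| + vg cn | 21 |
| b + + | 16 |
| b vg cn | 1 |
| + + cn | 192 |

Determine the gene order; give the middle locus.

cn

The two most frequent reciprocal classes, b vg + and + + cn, are the parental types, so the F1 was b vg + / + + cn.
The two rarest classes, b vg cn and + + +, are the double crossovers. Comparing them with the parentals, only the cn allele has switched, so cn is the middle locus and the order is vg – cn – b.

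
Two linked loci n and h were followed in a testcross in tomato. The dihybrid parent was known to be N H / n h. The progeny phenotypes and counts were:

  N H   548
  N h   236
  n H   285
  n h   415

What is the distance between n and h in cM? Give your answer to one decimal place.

The recombinant classes are N h and n H: 236 + 285 = 521.
Recombination frequency = 521/1484 = 0.3511 ≈ 35.1%, i.e. 35.1 cM.

35.1 cM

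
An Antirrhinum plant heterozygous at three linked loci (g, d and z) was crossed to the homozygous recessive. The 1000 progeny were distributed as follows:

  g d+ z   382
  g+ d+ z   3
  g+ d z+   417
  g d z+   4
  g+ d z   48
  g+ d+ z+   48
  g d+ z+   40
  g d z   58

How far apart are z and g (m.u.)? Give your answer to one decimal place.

9.5 m.u.

The two most frequent reciprocal classes, g d+ z and g+ d z+, are the parental types, so the F1 was g d+ z / g+ d z+.
The two rarest classes, g+ d+ z and g d z+, are the double crossovers. Comparing them with the parentals, only the g allele has switched, so g is the middle locus and the order is d – g – z.
Crossovers in the g–z interval produce the single-crossover classes g d+ z+ and g+ d z (40 + 48 = 88) plus the double crossovers (7).
RF(g–z) = (88 + 7) / 1000 = 95/1000 = 0.0950 → 9.5 m.u.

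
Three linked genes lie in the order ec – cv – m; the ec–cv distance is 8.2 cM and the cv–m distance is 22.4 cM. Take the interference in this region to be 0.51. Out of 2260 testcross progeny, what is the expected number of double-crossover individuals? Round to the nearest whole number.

20

Map distances give recombination frequencies of 0.082 and 0.224 for the two intervals.
With interference 0.51 (so coincidence = 0.49), expected double-crossover frequency = 0.082 × 0.224 × 0.49 = 0.00900.
Expected number = 0.00900 × 2260 = 20.34 ≈ 20.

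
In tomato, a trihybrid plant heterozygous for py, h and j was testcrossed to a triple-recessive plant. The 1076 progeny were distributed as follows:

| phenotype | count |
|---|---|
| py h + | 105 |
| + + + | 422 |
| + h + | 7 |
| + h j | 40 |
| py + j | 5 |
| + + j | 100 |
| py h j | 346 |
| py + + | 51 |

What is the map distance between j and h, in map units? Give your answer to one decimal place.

20.2 map units

The two most frequent reciprocal classes, py h j and + + +, are the parental types, so the F1 was py h j / + + +.
The two rarest classes, py + j and + h +, are the double crossovers. Comparing them with the parentals, only the h allele has switched, so h is the middle locus and the order is j – h – py.
Crossovers in the j–h interval produce the single-crossover classes py h + and + + j (105 + 100 = 205) plus the double crossovers (12).
RF(j–h) = (205 + 12) / 1076 = 217/1076 = 0.2017 → 20.2 map units.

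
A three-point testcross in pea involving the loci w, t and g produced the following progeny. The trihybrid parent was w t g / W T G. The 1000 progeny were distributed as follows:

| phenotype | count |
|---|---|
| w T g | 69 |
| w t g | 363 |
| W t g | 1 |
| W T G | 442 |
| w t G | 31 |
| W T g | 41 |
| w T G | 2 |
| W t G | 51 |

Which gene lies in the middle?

The two rarest classes, W t g and w T G, are the double crossovers. Comparing them with the parentals, only the w allele has switched, so w is the middle locus and the order is t – w – g.

w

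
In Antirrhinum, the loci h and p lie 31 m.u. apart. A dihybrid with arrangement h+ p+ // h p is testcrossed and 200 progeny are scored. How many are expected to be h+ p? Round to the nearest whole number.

31

A map distance of 31 m.u. corresponds to a recombination frequency of 0.310.
The F1 is h+ p+ / h p, so h+ p is a recombinant gamete class with expected frequency r/2 = 0.310/2 = 0.1550.
Expected number = 0.1550 × 200 = 31.00 ≈ 31.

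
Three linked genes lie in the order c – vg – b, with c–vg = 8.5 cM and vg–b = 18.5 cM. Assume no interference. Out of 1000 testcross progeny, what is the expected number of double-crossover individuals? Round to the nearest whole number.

16

Map distances give recombination frequencies of 0.085 and 0.185 for the two intervals.
With no interference, expected double-crossover frequency = 0.085 × 0.185 = 0.01572.
Expected number = 0.01572 × 1000 = 15.72 ≈ 16.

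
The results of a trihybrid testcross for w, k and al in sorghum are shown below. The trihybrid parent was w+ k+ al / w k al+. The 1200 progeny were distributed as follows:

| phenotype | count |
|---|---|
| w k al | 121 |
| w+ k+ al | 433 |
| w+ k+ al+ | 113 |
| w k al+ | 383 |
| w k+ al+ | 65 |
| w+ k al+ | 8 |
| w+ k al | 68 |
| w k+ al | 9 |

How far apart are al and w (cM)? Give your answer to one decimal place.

20.9 cM

The two rarest classes, w k+ al and w+ k al+, are the double crossovers. Comparing them with the parentals, only the w allele has switched, so w is the middle locus and the order is al – w – k.
Crossovers in the al–w interval produce the single-crossover classes w+ k+ al+ and w k al (113 + 121 = 234) plus the double crossovers (17).
RF(al–w) = (234 + 17) / 1200 = 251/1200 = 0.2092 → 20.9 cM.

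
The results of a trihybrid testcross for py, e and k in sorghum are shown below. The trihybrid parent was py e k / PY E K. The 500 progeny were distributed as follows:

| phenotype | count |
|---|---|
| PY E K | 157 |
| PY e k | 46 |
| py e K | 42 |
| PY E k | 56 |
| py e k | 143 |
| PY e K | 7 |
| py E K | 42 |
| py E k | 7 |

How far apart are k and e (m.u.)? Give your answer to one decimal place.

The two rarest classes, py E k and PY e K, are the double crossovers. Comparing them with the parentals, only the e allele has switched, so e is the middle locus and the order is py – e – k.
Crossovers in the e–k interval produce the single-crossover classes py e K and PY E k (42 + 56 = 98) plus the double crossovers (14).
RF(e–k) = (98 + 14) / 500 = 112/500 = 0.2240 → 22.4 m.u.

22.4 m.u.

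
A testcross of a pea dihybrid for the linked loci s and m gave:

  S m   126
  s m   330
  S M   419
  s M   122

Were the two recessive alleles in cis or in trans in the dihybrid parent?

The two most frequent classes are S M (419) and s m (330); these are the parental (non-recombinant) types.
So the F1 carried S M on one chromosome and s m on the other — the recessive alleles are on the same chromosome (cis / coupling).

cis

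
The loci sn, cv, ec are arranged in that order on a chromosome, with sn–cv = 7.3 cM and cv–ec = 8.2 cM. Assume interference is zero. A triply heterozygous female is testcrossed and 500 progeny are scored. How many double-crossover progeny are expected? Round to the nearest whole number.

3

Map distances give recombination frequencies of 0.073 and 0.082 for the two intervals.
With no interference, expected double-crossover frequency = 0.073 × 0.082 = 0.00599.
Expected number = 0.00599 × 500 = 2.99 ≈ 3.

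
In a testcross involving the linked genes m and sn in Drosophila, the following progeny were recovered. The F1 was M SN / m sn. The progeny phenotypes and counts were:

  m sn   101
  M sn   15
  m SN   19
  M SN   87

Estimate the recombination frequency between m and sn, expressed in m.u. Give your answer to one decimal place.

The recombinant classes are M sn and m SN: 15 + 19 = 34.
Recombination frequency = 34/222 = 0.1532 ≈ 15.3%, i.e. 15.3 m.u.

15.3 m.u.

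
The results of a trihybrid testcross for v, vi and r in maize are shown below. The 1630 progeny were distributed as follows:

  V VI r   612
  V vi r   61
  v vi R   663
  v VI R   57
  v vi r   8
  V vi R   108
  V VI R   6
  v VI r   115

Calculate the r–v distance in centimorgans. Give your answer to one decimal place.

The two most frequent reciprocal classes, V VI r and v vi R, are the parental types, so the F1 was V VI r / v vi R.
The two rarest classes, V VI R and v vi r, are the double crossovers. Comparing them with the parentals, only the r allele has switched, so r is the middle locus and the order is v – r – vi.
Crossovers in the v–r interval produce the single-crossover classes v VI r and V vi R (115 + 108 = 223) plus the double crossovers (14).
RF(v–r) = (223 + 14) / 1630 = 237/1630 = 0.1454 → 14.5 centimorgans.

14.5 centimorgans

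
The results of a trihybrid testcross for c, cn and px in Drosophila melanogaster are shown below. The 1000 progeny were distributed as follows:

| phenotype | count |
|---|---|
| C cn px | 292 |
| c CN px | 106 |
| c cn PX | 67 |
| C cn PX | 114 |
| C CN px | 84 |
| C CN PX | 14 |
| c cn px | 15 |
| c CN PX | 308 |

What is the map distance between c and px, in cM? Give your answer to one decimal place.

The two most frequent reciprocal classes, c CN PX and C cn px, are the parental types, so the F1 was c CN PX / C cn px.
The two rarest classes, C CN PX and c cn px, are the double crossovers. Comparing them with the parentals, only the c allele has switched, so c is the middle locus and the order is cn – c – px.
Crossovers in the c–px interval produce the single-crossover classes c CN px and C cn PX (106 + 114 = 220) plus the double crossovers (29).
RF(c–px) = (220 + 29) / 1000 = 249/1000 = 0.2490 → 24.9 cM.

24.9 cM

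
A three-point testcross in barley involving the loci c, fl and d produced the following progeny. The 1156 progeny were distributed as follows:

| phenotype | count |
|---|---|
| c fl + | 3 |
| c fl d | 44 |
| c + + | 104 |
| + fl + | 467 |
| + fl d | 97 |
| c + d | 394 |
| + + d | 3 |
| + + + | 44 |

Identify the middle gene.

The two most frequent reciprocal classes, c + d and + fl +, are the parental types, so the F1 was c + d / + fl +.
The two rarest classes, + + d and c fl +, are the double crossovers. Comparing them with the parentals, only the c allele has switched, so c is the middle locus and the order is fl – c – d.

c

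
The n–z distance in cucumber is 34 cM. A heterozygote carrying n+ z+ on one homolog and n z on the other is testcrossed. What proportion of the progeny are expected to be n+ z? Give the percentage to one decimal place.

17.0%

A map distance of 34 cM corresponds to a recombination frequency of 0.340.
The F1 is n+ z+ / n z, so n+ z is a recombinant gamete class with expected frequency r/2 = 0.340/2 = 0.1700.
That is 0.1700 = 17.0% of the progeny.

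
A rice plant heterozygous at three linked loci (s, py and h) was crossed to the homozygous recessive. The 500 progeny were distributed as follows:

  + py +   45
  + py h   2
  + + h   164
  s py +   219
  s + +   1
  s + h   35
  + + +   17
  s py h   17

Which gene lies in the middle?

The two most frequent reciprocal classes, + + h and s py +, are the parental types, so the F1 was + + h / s py +.
The two rarest classes, + py h and s + +, are the double crossovers. Comparing them with the parentals, only the py allele has switched, so py is the middle locus and the order is h – py – s.

py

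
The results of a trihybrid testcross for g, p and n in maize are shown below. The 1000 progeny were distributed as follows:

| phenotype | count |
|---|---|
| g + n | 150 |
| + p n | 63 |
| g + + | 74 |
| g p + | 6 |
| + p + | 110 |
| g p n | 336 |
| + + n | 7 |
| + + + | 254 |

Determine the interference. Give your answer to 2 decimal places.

0.68

The two most frequent reciprocal classes, g p n and + + +, are the parental types, so the F1 was g p n / + + +.
The two rarest classes, g p + and + + n, are the double crossovers. Comparing them with the parentals, only the n allele has switched, so n is the middle locus and the order is p – n – g.
p–n: (260 + 13)/1000 = 0.2730; n–g: (137 + 13)/1000 = 0.1500.
Expected DCO frequency = 0.2730 × 0.1500 ≈ 0.04095; observed = 13/1000 ≈ 0.01300.
Coefficient of coincidence = 0.01300/0.04095 ≈ 0.32; interference = 1 − 0.32 = 0.68.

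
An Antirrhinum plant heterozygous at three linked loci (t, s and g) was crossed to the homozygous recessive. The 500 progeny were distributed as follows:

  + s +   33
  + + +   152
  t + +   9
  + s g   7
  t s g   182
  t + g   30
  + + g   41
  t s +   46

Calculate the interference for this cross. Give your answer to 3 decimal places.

The two most frequent reciprocal classes, t s g and + + +, are the parental types, so the F1 was t s g / + + +.
The two rarest classes, + s g and t + +, are the double crossovers. Comparing them with the parentals, only the t allele has switched, so t is the middle locus and the order is s – t – g.
s–t: (63 + 16)/500 = 0.1580; t–g: (87 + 16)/500 = 0.2060.
Expected DCO frequency = 0.1580 × 0.2060 ≈ 0.03255; observed = 16/500 ≈ 0.03200.
Coefficient of coincidence = 0.03200/0.03255 ≈ 0.983; interference = 1 − 0.983 = 0.017.

0.017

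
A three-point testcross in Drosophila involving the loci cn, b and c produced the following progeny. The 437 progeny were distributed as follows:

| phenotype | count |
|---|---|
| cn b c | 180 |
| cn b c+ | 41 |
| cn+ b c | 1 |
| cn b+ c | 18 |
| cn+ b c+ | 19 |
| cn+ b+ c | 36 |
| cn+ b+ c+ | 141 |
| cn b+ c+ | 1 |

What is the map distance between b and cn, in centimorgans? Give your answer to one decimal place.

The two most frequent reciprocal classes, cn b c and cn+ b+ c+, are the parental types, so the F1 was cn b c / cn+ b+ c+.
The two rarest classes, cn+ b c and cn b+ c+, are the double crossovers. Comparing them with the parentals, only the cn allele has switched, so cn is the middle locus and the order is b – cn – c.
Crossovers in the b–cn interval produce the single-crossover classes cn b+ c and cn+ b c+ (18 + 19 = 37) plus the double crossovers (2).
RF(b–cn) = (37 + 2) / 437 = 39/437 = 0.0892 → 8.9 centimorgans.

8.9 centimorgans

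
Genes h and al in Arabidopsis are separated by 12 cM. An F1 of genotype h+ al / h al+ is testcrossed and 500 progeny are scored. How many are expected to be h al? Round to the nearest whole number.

30

A map distance of 12 cM corresponds to a recombination frequency of 0.120.
The F1 is h+ al / h al+, so h al is a recombinant gamete class with expected frequency r/2 = 0.120/2 = 0.0600.
Expected number = 0.0600 × 500 = 30.00 ≈ 30.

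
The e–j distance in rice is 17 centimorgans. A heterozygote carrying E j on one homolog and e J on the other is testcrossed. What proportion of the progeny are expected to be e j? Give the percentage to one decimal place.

A map distance of 17 centimorgans corresponds to a recombination frequency of 0.170.
The F1 is E j / e J, so e j is a recombinant gamete class with expected frequency r/2 = 0.170/2 = 0.0850.
That is 0.0850 = 8.5% of the progeny.

8.5%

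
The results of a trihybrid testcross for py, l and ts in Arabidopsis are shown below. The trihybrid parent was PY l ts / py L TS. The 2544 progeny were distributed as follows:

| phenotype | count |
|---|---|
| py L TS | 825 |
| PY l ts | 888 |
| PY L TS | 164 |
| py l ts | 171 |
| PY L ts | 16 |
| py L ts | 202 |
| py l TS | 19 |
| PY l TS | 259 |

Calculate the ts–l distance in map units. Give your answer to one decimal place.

The two rarest classes, PY L ts and py l TS, are the double crossovers. Comparing them with the parentals, only the l allele has switched, so l is the middle locus and the order is ts – l – py.
Crossovers in the ts–l interval produce the single-crossover classes PY l TS and py L ts (259 + 202 = 461) plus the double crossovers (35).
RF(ts–l) = (461 + 35) / 2544 = 496/2544 = 0.1950 → 19.5 map units.

19.5 map units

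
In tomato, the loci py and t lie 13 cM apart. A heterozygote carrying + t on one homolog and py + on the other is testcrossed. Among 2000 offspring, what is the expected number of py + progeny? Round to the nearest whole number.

A map distance of 13 cM corresponds to a recombination frequency of 0.130.
The F1 is + t / py +, so py + is a parental gamete class with expected frequency (1 − r)/2 = 0.870/2 = 0.4350.
Expected number = 0.4350 × 2000 = 870.00 ≈ 870.

870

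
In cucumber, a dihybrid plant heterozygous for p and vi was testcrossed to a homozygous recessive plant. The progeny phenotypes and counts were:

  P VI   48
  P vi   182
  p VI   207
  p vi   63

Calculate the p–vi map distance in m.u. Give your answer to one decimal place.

The two most frequent classes, P vi (182) and p VI (207), are the parental types, so the F1 was P vi / p VI.
The recombinant classes are P VI and p vi: 48 + 63 = 111.
Recombination frequency = 111/500 = 0.2220 ≈ 22.2%, i.e. 22.2 m.u.

22.2 m.u.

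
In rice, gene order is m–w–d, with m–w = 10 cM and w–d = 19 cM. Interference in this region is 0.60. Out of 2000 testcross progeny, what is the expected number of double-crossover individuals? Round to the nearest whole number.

15

Map distances give recombination frequencies of 0.100 and 0.190 for the two intervals.
With interference 0.60 (so coincidence = 0.40), expected double-crossover frequency = 0.100 × 0.190 × 0.40 = 0.00760.
Expected number = 0.00760 × 2000 = 15.20 ≈ 15.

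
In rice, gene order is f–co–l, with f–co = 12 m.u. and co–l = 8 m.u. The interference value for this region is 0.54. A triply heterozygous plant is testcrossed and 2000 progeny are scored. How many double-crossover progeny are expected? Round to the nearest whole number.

Map distances give recombination frequencies of 0.120 and 0.080 for the two intervals.
With interference 0.54 (so coincidence = 0.46), expected double-crossover frequency = 0.120 × 0.080 × 0.46 = 0.00442.
Expected number = 0.00442 × 2000 = 8.83 ≈ 9.

9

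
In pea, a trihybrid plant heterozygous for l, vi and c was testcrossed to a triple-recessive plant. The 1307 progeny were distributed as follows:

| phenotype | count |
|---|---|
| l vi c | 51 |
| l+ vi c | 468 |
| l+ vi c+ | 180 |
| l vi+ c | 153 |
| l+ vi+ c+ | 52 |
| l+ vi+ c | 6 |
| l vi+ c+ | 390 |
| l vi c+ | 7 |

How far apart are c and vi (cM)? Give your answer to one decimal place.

26.5 cM

The two most frequent reciprocal classes, l vi+ c+ and l+ vi c, are the parental types, so the F1 was l vi+ c+ / l+ vi c.
The two rarest classes, l vi c+ and l+ vi+ c, are the double crossovers. Comparing them with the parentals, only the vi allele has switched, so vi is the middle locus and the order is c – vi – l.
Crossovers in the c–vi interval produce the single-crossover classes l vi+ c and l+ vi c+ (153 + 180 = 333) plus the double crossovers (13).
RF(c–vi) = (333 + 13) / 1307 = 346/1307 = 0.2647 → 26.5 cM.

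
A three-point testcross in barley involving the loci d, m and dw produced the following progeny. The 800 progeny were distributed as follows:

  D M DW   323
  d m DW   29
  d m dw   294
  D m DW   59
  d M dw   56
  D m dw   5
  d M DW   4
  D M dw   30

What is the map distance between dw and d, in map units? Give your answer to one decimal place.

The two most frequent reciprocal classes, D M DW and d m dw, are the parental types, so the F1 was D M DW / d m dw.
The two rarest classes, d M DW and D m dw, are the double crossovers. Comparing them with the parentals, only the d allele has switched, so d is the middle locus and the order is dw – d – m.
Crossovers in the dw–d interval produce the single-crossover classes D M dw and d m DW (30 + 29 = 59) plus the double crossovers (9).
RF(dw–d) = (59 + 9) / 800 = 68/800 = 0.0850 → 8.5 map units.

8.5 map units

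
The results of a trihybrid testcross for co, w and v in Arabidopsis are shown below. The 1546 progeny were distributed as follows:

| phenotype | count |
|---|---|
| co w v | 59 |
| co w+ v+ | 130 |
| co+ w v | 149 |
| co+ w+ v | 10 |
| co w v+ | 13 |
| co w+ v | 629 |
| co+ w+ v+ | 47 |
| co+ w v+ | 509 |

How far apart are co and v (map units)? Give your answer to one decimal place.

19.5 map units

The two most frequent reciprocal classes, co w+ v and co+ w v+, are the parental types, so the F1 was co w+ v / co+ w v+.
The two rarest classes, co+ w+ v and co w v+, are the double crossovers. Comparing them with the parentals, only the co allele has switched, so co is the middle locus and the order is w – co – v.
Crossovers in the co–v interval produce the single-crossover classes co w+ v+ and co+ w v (130 + 149 = 279) plus the double crossovers (23).
RF(co–v) = (279 + 23) / 1546 = 302/1546 = 0.1953 → 19.5 map units.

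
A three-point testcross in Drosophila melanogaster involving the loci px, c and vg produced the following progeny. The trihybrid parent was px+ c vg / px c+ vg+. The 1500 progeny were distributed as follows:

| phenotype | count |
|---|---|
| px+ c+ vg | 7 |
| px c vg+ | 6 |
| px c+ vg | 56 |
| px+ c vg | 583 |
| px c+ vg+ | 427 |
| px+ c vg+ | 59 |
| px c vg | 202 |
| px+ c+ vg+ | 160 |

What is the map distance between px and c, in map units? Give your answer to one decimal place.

The two rarest classes, px+ c+ vg and px c vg+, are the double crossovers. Comparing them with the parentals, only the c allele has switched, so c is the middle locus and the order is vg – c – px.
Crossovers in the c–px interval produce the single-crossover classes px c vg and px+ c+ vg+ (202 + 160 = 362) plus the double crossovers (13).
RF(c–px) = (362 + 13) / 1500 = 375/1500 = 0.2500 → 25.0 map units.

25.0 map units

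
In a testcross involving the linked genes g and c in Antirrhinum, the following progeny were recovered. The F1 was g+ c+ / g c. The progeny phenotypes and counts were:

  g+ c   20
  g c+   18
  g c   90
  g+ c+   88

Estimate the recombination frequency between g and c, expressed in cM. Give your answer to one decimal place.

The recombinant classes are g+ c and g c+: 20 + 18 = 38.
Recombination frequency = 38/216 = 0.1759 ≈ 17.6%, i.e. 17.6 cM.

17.6 cM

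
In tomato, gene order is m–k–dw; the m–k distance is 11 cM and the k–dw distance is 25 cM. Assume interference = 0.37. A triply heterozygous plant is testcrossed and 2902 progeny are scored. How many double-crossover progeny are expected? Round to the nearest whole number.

Map distances give recombination frequencies of 0.110 and 0.250 for the two intervals.
With interference 0.37 (so coincidence = 0.63), expected double-crossover frequency = 0.110 × 0.250 × 0.63 = 0.01733.
Expected number = 0.01733 × 2902 = 50.28 ≈ 50.

50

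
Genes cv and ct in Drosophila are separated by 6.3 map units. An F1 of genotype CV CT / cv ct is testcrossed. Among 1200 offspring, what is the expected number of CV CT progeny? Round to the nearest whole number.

A map distance of 6.3 map units corresponds to a recombination frequency of 0.063.
The F1 is CV CT / cv ct, so CV CT is a parental gamete class with expected frequency (1 − r)/2 = 0.937/2 = 0.4685.
Expected number = 0.4685 × 1200 = 562.20 ≈ 562.

562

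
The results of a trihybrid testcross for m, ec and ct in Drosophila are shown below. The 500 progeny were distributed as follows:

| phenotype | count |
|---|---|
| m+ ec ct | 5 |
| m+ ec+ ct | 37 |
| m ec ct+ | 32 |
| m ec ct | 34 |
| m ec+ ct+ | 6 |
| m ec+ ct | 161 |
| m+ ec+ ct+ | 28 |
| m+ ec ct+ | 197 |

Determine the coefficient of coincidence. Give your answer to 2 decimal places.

The two most frequent reciprocal classes, m+ ec ct+ and m ec+ ct, are the parental types, so the F1 was m+ ec ct+ / m ec+ ct.
The two rarest classes, m+ ec ct and m ec+ ct+, are the double crossovers. Comparing them with the parentals, only the ct allele has switched, so ct is the middle locus and the order is m – ct – ec.
m–ct: (69 + 11)/500 = 0.1600; ct–ec: (62 + 11)/500 = 0.1460.
Expected DCO frequency = 0.1600 × 0.1460 ≈ 0.02336; observed = 11/500 ≈ 0.02200.
Coefficient of coincidence = 0.02200/0.02336 ≈ 0.94.

0.94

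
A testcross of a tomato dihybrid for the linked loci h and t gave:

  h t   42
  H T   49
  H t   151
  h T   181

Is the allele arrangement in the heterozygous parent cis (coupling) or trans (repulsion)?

The two most frequent classes are H t (151) and h T (181); these are the parental (non-recombinant) types.
So the F1 carried H t on one chromosome and h T on the other — the recessive alleles are on opposite chromosomes (trans / repulsion).

trans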